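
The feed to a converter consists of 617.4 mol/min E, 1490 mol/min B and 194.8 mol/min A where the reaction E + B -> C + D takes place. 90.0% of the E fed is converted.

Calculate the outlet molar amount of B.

E reacted = 0.9 × 617.4 = 555.7 mol/min; ν_E = −1, so ξ = 555.7/1 = 555.7 mol/min.
Outlet amounts (n = n₀ + ν ξ):
  E: 617.4 − 1(555.7) = 61.74
  B: 1490 − 1(555.7) = 934.3
  C: 0 + 1(555.7) = 555.7
  D: 0 + 1(555.7) = 555.7
  A: 194.8 (inert)

934 mol/min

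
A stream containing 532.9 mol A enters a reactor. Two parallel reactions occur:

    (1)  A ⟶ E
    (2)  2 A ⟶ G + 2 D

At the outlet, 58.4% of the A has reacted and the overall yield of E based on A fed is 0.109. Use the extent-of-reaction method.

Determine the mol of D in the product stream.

Yield of E: 1ξ₁ / 532.9 = 0.109 → ξ₁ = 58.09 mol.
Conversion of A: 1ξ₁ + 2ξ₂ = 0.584 × 532.9 = 311.2 → ξ₂ = 126.6 mol.
Outlet amounts (n = n₀ + Σ ν·ξ):
  A: 532.9 − 1(58.09) − 2(126.6) = 221.7
  E: 0 + 1(58.09) = 58.09
  G: 0 + 1(126.6) = 126.6
  D: 0 + 2(126.6) = 253.1

253 mol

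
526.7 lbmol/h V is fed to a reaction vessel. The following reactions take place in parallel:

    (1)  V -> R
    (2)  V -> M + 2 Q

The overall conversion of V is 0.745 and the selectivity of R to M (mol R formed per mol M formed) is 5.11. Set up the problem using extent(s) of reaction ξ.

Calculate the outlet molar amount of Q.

128 lbmol/h

Conversion of V: V consumed = 0.745 × 526.7 = 392.4 lbmol/h = 1ξ₁ + 1ξ₂.
Selectivity: 1ξ₁ / (1ξ₂) = 5.11 → ξ₁ = 5.11 ξ₂.
Substitute: (1·5.11 + 1) ξ₂ = 392.4 → ξ₂ = 64.22 lbmol/h, ξ₁ = 328.2 lbmol/h.
Outlet amounts (n = n₀ + Σ ν·ξ):
  V: 526.7 − 1(328.2) − 1(64.22) = 134.3
  R: 0 + 1(328.2) = 328.2
  M: 0 + 1(64.22) = 64.22
  Q: 0 + 2(64.22) = 128.4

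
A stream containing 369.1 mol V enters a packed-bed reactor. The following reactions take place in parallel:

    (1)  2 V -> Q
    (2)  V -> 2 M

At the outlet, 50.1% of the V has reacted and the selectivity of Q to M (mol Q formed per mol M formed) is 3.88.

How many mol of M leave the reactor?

Conversion of V: V consumed = 0.501 × 369.1 = 184.9 mol = 2ξ₁ + 1ξ₂.
Selectivity: 1ξ₁ / (2ξ₂) = 3.88 → ξ₁ = 7.76 ξ₂.
Substitute: (2·7.76 + 1) ξ₂ = 184.9 → ξ₂ = 11.19 mol, ξ₁ = 86.86 mol.
Outlet amounts (n = n₀ + Σ ν·ξ):
  V: 369.1 − 2(86.86) − 1(11.19) = 184.2
  Q: 0 + 1(86.86) = 86.86
  M: 0 + 2(11.19) = 22.39

22.4 mol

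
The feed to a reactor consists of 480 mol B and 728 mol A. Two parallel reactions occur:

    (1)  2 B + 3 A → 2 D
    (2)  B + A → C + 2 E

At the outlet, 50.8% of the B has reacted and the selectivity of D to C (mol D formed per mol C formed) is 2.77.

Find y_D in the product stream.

Conversion of B: B consumed = 0.508 × 480 = 243.8 mol = 2ξ₁ + 1ξ₂.
Selectivity: 2ξ₁ / (1ξ₂) = 2.77 → ξ₁ = 1.385 ξ₂.
Substitute: (2·1.385 + 1) ξ₂ = 243.8 → ξ₂ = 64.68 mol, ξ₁ = 89.58 mol.
Outlet amounts (n = n₀ + Σ ν·ξ):
  B: 480 − 2(89.58) − 1(64.68) = 236.2
  A: 728 − 3(89.58) − 1(64.68) = 394.6
  D: 0 + 2(89.58) = 179.2
  C: 0 + 1(64.68) = 64.68
  E: 0 + 2(64.68) = 129.4
Total out = 1004 mol; y_D = 179.2 / 1004 = 0.1785.

0.178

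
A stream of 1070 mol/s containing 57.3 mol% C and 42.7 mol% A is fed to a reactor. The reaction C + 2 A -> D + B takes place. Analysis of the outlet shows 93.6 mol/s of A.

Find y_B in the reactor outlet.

For A: n = n₀ − 2ξ → 93.6 = 456.9 − 2ξ, giving ξ = 181.6 mol/s.
Outlet amounts (n = n₀ + ν ξ):
  C: 613.1 − 1(181.6) = 431.5
  A: 456.9 − 2(181.6) = 93.6
  D: 0 + 1(181.6) = 181.6
  B: 0 + 1(181.6) = 181.6
Total out = 888.4 mol/s; y_B = 181.6 / 888.4 = 0.2045.

0.204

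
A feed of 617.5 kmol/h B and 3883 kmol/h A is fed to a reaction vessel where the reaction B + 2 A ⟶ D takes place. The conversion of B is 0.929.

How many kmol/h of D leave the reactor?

574 kmol/h

B reacted = 0.929 × 617.5 = 573.7 kmol/h; ν_B = −1, so ξ = 573.7/1 = 573.7 kmol/h.
Outlet amounts (n = n₀ + ν ξ):
  B: 617.5 − 1(573.7) = 43.84
  A: 3883 − 2(573.7) = 2736
  D: 0 + 1(573.7) = 573.7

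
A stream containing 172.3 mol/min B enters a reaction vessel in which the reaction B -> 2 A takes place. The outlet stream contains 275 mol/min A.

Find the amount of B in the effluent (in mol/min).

34.8 mol/min

For A: n = n₀ + 2ξ → 275 = 0 + 2ξ, giving ξ = 137.5 mol/min.
Outlet amounts (n = n₀ + ν ξ):
  B: 172.3 − 1(137.5) = 34.8
  A: 0 + 2(137.5) = 275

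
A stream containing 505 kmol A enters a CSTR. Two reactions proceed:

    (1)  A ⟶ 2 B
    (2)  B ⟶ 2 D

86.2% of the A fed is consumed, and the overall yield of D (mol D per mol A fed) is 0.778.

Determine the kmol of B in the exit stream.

Conversion of A: A consumed = 1ξ₁ = 0.862 × 505 → ξ₁ = 435.3 kmol.
Yield of D: 2ξ₂ / 505 = 0.778 → ξ₂ = 196.4 kmol.
Outlet amounts (n = n₀ + Σ ν·ξ):
  A: 505 − 1(435.3) = 69.69
  B: 0 + 2(435.3) − 1(196.4) = 674.2
  D: 0 + 2(196.4) = 392.9

674 kmol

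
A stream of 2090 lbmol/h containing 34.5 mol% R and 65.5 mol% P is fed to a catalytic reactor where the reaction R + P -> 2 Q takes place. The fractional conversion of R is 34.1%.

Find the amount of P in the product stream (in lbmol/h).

R reacted = 0.341 × 721 = 245.9 lbmol/h; ν_R = −1, so ξ = 245.9/1 = 245.9 lbmol/h.
Outlet amounts (n = n₀ + ν ξ):
  R: 721 − 1(245.9) = 475.2
  P: 1369 − 1(245.9) = 1123
  Q: 0 + 2(245.9) = 491.8

1120 lbmol/h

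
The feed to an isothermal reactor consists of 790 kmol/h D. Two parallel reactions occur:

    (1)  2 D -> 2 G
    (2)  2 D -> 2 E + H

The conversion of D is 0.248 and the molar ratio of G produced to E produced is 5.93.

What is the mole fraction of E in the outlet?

0.0352

Conversion of D: D consumed = 0.248 × 790 = 195.9 kmol/h = 2ξ₁ + 2ξ₂.
Selectivity: 2ξ₁ / (2ξ₂) = 5.93 → ξ₁ = 5.93 ξ₂.
Substitute: (2·5.93 + 2) ξ₂ = 195.9 → ξ₂ = 14.14 kmol/h, ξ₁ = 83.82 kmol/h.
Outlet amounts (n = n₀ + Σ ν·ξ):
  D: 790 − 2(83.82) − 2(14.14) = 594.1
  G: 0 + 2(83.82) = 167.6
  E: 0 + 2(14.14) = 28.27
  H: 0 + 1(14.14) = 14.14
Total out = 804.1 kmol/h; y_E = 28.27 / 804.1 = 0.03516.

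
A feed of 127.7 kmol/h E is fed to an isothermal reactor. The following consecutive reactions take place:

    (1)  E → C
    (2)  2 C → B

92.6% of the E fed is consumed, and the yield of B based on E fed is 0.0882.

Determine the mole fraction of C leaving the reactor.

0.822

Conversion of E: E consumed = 1ξ₁ = 0.926 × 127.7 → ξ₁ = 118.3 kmol/h.
Yield of B: 1ξ₂ / 127.7 = 0.0882 → ξ₂ = 11.26 kmol/h.
Outlet amounts (n = n₀ + Σ ν·ξ):
  E: 127.7 − 1(118.3) = 9.45
  C: 0 + 1(118.3) − 2(11.26) = 95.72
  B: 0 + 1(11.26) = 11.26
Total out = 116.4 kmol/h; y_C = 95.72 / 116.4 = 0.8221.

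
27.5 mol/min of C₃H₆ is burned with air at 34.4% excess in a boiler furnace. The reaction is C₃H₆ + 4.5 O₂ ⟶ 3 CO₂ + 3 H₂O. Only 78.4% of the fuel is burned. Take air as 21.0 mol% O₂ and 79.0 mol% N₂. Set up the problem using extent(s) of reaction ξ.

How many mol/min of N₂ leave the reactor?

Stoichiometric O₂ = 4.5 × 27.5 = 123.8 mol/min; O₂ fed = 123.8 × 1.344 = 166.3 mol/min.
N₂ fed = 166.3 × 79/21 = 625.7 mol/min.
Fuel reacted = 0.784 × 27.5 → ξ = 21.56 mol/min.
Outlet (n = n₀ + ν ξ):
  C₃H₆: 27.5 − 1(21.56) = 5.94
  O₂: 166.3 − 4.5(21.56) = 69.3
  N₂: 625.7 (inert)
  CO₂: 0 + 3(21.56) = 64.68
  H₂O: 0 + 3(21.56) = 64.68

626 mol/min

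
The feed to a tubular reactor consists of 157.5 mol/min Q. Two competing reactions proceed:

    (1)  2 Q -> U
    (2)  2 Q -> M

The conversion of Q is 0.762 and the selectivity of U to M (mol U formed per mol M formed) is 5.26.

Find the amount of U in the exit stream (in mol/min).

Conversion of Q: Q consumed = 0.762 × 157.5 = 120 mol/min = 2ξ₁ + 2ξ₂.
Selectivity: 1ξ₁ / (1ξ₂) = 5.26 → ξ₁ = 5.26 ξ₂.
Substitute: (2·5.26 + 2) ξ₂ = 120 → ξ₂ = 9.586 mol/min, ξ₁ = 50.42 mol/min.
Outlet amounts (n = n₀ + Σ ν·ξ):
  Q: 157.5 − 2(50.42) − 2(9.586) = 37.49
  U: 0 + 1(50.42) = 50.42
  M: 0 + 1(9.586) = 9.586

50.4 mol/min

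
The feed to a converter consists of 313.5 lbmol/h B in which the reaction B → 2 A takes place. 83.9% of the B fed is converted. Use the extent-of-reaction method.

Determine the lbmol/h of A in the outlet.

526 lbmol/h

B reacted = 0.839 × 313.5 = 263 lbmol/h; ν_B = −1, so ξ = 263/1 = 263 lbmol/h.
Outlet amounts (n = n₀ + ν ξ):
  B: 313.5 − 1(263) = 50.47
  A: 0 + 2(263) = 526.1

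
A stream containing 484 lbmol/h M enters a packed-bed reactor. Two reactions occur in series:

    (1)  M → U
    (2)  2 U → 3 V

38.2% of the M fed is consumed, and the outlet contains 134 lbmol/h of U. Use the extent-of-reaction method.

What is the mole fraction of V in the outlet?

0.15

Conversion of M: M consumed = 1ξ₁ = 0.382 × 484 → ξ₁ = 184.9 lbmol/h.
U balance: n_U = 0 + 1ξ₁ − 2ξ₂ = 134 → ξ₂ = (1·184.9 − 134)/2 = 25.44 lbmol/h.
Outlet amounts (n = n₀ + Σ ν·ξ):
  M: 484 − 1(184.9) = 299.1
  U: 0 + 1(184.9) − 2(25.44) = 134
  V: 0 + 3(25.44) = 76.33
Total out = 509.4 lbmol/h; y_V = 76.33 / 509.4 = 0.1498.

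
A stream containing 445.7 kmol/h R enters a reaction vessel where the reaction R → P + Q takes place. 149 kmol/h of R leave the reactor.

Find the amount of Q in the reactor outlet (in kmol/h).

For R: n = n₀ − 1ξ → 149 = 445.7 − 1ξ, giving ξ = 296.7 kmol/h.
Outlet amounts (n = n₀ + ν ξ):
  R: 445.7 − 1(296.7) = 149
  P: 0 + 1(296.7) = 296.7
  Q: 0 + 1(296.7) = 296.7

297 kmol/h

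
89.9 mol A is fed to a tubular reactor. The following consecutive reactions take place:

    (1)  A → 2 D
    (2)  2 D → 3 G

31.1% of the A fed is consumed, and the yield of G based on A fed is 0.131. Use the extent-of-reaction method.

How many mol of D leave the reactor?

48.1 mol

Conversion of A: A consumed = 1ξ₁ = 0.311 × 89.9 → ξ₁ = 27.96 mol.
Yield of G: 3ξ₂ / 89.9 = 0.131 → ξ₂ = 3.926 mol.
Outlet amounts (n = n₀ + Σ ν·ξ):
  A: 89.9 − 1(27.96) = 61.94
  D: 0 + 2(27.96) − 2(3.926) = 48.07
  G: 0 + 3(3.926) = 11.78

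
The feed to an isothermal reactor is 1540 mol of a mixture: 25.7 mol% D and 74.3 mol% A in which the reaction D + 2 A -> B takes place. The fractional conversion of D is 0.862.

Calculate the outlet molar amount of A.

D reacted = 0.862 × 395.8 = 341.2 mol; ν_D = −1, so ξ = 341.2/1 = 341.2 mol.
Outlet amounts (n = n₀ + ν ξ):
  D: 395.8 − 1(341.2) = 54.62
  A: 1144 − 2(341.2) = 461.9
  B: 0 + 1(341.2) = 341.2

462 mol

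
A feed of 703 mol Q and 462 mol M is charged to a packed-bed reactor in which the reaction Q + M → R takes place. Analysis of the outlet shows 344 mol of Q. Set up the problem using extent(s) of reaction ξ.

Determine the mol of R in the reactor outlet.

For Q: n = n₀ − 1ξ → 344 = 703 − 1ξ, giving ξ = 359 mol.
Outlet amounts (n = n₀ + ν ξ):
  Q: 703 − 1(359) = 344
  M: 462 − 1(359) = 103
  R: 0 + 1(359) = 359

359 mol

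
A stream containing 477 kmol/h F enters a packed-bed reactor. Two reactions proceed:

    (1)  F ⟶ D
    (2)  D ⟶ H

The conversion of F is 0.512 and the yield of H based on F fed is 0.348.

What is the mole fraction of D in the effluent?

0.164

Conversion of F: F consumed = 1ξ₁ = 0.512 × 477 → ξ₁ = 244.2 kmol/h.
Yield of H: 1ξ₂ / 477 = 0.348 → ξ₂ = 166 kmol/h.
Outlet amounts (n = n₀ + Σ ν·ξ):
  F: 477 − 1(244.2) = 232.8
  D: 0 + 1(244.2) − 1(166) = 78.23
  H: 0 + 1(166) = 166
Total out = 477 kmol/h; y_D = 78.23 / 477 = 0.164.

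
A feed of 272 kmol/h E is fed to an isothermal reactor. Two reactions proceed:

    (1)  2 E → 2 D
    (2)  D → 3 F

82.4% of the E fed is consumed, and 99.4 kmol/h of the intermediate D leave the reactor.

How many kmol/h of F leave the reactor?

374 kmol/h

Conversion of E: E consumed = 2ξ₁ = 0.824 × 272 → ξ₁ = 112.1 kmol/h.
D balance: n_D = 0 + 2ξ₁ − 1ξ₂ = 99.4 → ξ₂ = (2·112.1 − 99.4)/1 = 124.7 kmol/h.
Outlet amounts (n = n₀ + Σ ν·ξ):
  E: 272 − 2(112.1) = 47.87
  D: 0 + 2(112.1) − 1(124.7) = 99.4
  F: 0 + 3(124.7) = 374.2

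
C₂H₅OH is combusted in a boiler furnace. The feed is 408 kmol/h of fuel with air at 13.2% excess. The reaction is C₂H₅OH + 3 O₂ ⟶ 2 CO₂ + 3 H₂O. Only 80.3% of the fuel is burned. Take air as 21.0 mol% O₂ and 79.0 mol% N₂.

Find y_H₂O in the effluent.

0.134

Stoichiometric O₂ = 3 × 408 = 1224 kmol/h; O₂ fed = 1224 × 1.132 = 1386 kmol/h.
N₂ fed = 1386 × 79/21 = 5212 kmol/h.
Fuel reacted = 0.803 × 408 → ξ = 327.6 kmol/h.
Outlet (n = n₀ + ν ξ):
  C₂H₅OH: 408 − 1(327.6) = 80.38
  O₂: 1386 − 3(327.6) = 402.7
  N₂: 5212 (inert)
  CO₂: 0 + 2(327.6) = 655.2
  H₂O: 0 + 3(327.6) = 982.9
Total out = 7334 kmol/h; y_H₂O = 982.9 / 7334 = 0.134.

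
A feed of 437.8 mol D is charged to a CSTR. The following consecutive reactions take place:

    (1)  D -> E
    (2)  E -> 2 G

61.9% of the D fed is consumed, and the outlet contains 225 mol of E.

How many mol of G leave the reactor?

92 mol

Conversion of D: D consumed = 1ξ₁ = 0.619 × 437.8 → ξ₁ = 271 mol.
E balance: n_E = 0 + 1ξ₁ − 1ξ₂ = 225 → ξ₂ = (1·271 − 225)/1 = 46 mol.
Outlet amounts (n = n₀ + Σ ν·ξ):
  D: 437.8 − 1(271) = 166.8
  E: 0 + 1(271) − 1(46) = 225
  G: 0 + 2(46) = 92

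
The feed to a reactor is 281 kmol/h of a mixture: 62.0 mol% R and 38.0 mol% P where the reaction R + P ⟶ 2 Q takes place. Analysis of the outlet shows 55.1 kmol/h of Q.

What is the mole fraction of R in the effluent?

For Q: n = n₀ + 2ξ → 55.1 = 0 + 2ξ, giving ξ = 27.55 kmol/h.
Outlet amounts (n = n₀ + ν ξ):
  R: 174.2 − 1(27.55) = 146.7
  P: 106.8 − 1(27.55) = 79.23
  Q: 0 + 2(27.55) = 55.1
Total out = 281 kmol/h; y_R = 146.7 / 281 = 0.522.

0.522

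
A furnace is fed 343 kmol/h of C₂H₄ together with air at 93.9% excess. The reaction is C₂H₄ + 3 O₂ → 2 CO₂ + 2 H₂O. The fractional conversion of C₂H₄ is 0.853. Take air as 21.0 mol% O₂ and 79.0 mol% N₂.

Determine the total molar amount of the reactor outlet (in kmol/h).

Stoichiometric O₂ = 3 × 343 = 1029 kmol/h; O₂ fed = 1029 × 1.939 = 1995 kmol/h.
N₂ fed = 1995 × 79/21 = 7506 kmol/h.
Fuel reacted = 0.853 × 343 → ξ = 292.6 kmol/h.
Outlet (n = n₀ + ν ξ):
  C₂H₄: 343 − 1(292.6) = 50.42
  O₂: 1995 − 3(292.6) = 1117
  N₂: 7506 (inert)
  CO₂: 0 + 2(292.6) = 585.2
  H₂O: 0 + 2(292.6) = 585.2
Total out = 50.42 + 1117 + 7506 + 585.2 + 585.2 = 9844 kmol/h.

9840 kmol/h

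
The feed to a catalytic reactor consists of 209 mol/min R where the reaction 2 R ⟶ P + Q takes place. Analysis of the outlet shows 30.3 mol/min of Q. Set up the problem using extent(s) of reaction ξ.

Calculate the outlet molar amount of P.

For Q: n = n₀ + 1ξ → 30.3 = 0 + 1ξ, giving ξ = 30.3 mol/min.
Outlet amounts (n = n₀ + ν ξ):
  R: 209 − 2(30.3) = 148.4
  P: 0 + 1(30.3) = 30.3
  Q: 0 + 1(30.3) = 30.3

30.3 mol/min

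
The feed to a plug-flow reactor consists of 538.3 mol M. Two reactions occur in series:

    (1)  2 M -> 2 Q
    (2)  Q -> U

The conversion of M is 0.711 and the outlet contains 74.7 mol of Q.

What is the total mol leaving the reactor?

538 mol

Conversion of M: M consumed = 2ξ₁ = 0.711 × 538.3 → ξ₁ = 191.4 mol.
Q balance: n_Q = 0 + 2ξ₁ − 1ξ₂ = 74.7 → ξ₂ = (2·191.4 − 74.7)/1 = 308 mol.
Outlet amounts (n = n₀ + Σ ν·ξ):
  M: 538.3 − 2(191.4) = 155.6
  Q: 0 + 2(191.4) − 1(308) = 74.7
  U: 0 + 1(308) = 308
Total out = 155.6 + 74.7 + 308 = 538.3 mol.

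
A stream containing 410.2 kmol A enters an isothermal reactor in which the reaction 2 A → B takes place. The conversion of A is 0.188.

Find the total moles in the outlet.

A reacted = 0.188 × 410.2 = 77.12 kmol; ν_A = −2, so ξ = 77.12/2 = 38.56 kmol.
Outlet amounts (n = n₀ + ν ξ):
  A: 410.2 − 2(38.56) = 333.1
  B: 0 + 1(38.56) = 38.56
Total out = 333.1 + 38.56 = 371.6 kmol.

372 kmol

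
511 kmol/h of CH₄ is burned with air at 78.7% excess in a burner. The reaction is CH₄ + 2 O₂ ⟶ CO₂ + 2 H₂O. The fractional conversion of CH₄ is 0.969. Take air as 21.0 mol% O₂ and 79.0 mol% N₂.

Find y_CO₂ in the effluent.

0.0538

Stoichiometric O₂ = 2 × 511 = 1022 kmol/h; O₂ fed = 1022 × 1.787 = 1826 kmol/h.
N₂ fed = 1826 × 79/21 = 6870 kmol/h.
Fuel reacted = 0.969 × 511 → ξ = 495.2 kmol/h.
Outlet (n = n₀ + ν ξ):
  CH₄: 511 − 1(495.2) = 15.84
  O₂: 1826 − 2(495.2) = 836
  N₂: 6870 (inert)
  CO₂: 0 + 1(495.2) = 495.2
  H₂O: 0 + 2(495.2) = 990.3
Total out = 9208 kmol/h; y_CO₂ = 495.2 / 9208 = 0.05378.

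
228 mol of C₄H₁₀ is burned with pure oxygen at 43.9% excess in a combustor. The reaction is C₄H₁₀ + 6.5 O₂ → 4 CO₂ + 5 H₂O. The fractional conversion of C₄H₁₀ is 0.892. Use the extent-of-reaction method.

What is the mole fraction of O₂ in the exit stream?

Stoichiometric O₂ = 6.5 × 228 = 1482 mol; O₂ fed = 1482 × 1.439 = 2133 mol.
Fuel reacted = 0.892 × 228 → ξ = 203.4 mol.
Outlet (n = n₀ + ν ξ):
  C₄H₁₀: 228 − 1(203.4) = 24.62
  O₂: 2133 − 6.5(203.4) = 810.7
  CO₂: 0 + 4(203.4) = 813.5
  H₂O: 0 + 5(203.4) = 1017
Total out = 2666 mol; y_O₂ = 810.7 / 2666 = 0.3041.

0.304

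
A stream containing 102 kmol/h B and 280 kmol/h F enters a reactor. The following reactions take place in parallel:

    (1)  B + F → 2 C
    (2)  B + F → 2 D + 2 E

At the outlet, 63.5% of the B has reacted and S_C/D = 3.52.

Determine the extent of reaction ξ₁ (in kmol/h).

ξ₁ = 50.4 kmol/h

Conversion of B: B consumed = 0.635 × 102 = 64.77 kmol/h = 1ξ₁ + 1ξ₂.
Selectivity: 2ξ₁ / (2ξ₂) = 3.52 → ξ₁ = 3.52 ξ₂.
Substitute: (1·3.52 + 1) ξ₂ = 64.77 → ξ₂ = 14.33 kmol/h, ξ₁ = 50.44 kmol/h.
Outlet amounts (n = n₀ + Σ ν·ξ):
  B: 102 − 1(50.44) − 1(14.33) = 37.23
  F: 280 − 1(50.44) − 1(14.33) = 215.2
  C: 0 + 2(50.44) = 100.9
  D: 0 + 2(14.33) = 28.66
  E: 0 + 2(14.33) = 28.66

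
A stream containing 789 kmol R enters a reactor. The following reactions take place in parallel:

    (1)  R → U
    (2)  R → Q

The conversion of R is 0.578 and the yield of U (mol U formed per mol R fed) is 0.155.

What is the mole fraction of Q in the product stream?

0.423

Yield of U: 1ξ₁ / 789 = 0.155 → ξ₁ = 122.3 kmol.
Conversion of R: 1ξ₁ + 1ξ₂ = 0.578 × 789 = 456 → ξ₂ = 333.7 kmol.
Outlet amounts (n = n₀ + Σ ν·ξ):
  R: 789 − 1(122.3) − 1(333.7) = 333
  U: 0 + 1(122.3) = 122.3
  Q: 0 + 1(333.7) = 333.7
Total out = 789 kmol; y_Q = 333.7 / 789 = 0.423.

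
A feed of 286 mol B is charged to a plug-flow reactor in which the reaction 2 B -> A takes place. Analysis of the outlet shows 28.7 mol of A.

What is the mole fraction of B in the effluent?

0.888

For A: n = n₀ + 1ξ → 28.7 = 0 + 1ξ, giving ξ = 28.7 mol.
Outlet amounts (n = n₀ + ν ξ):
  B: 286 − 2(28.7) = 228.6
  A: 0 + 1(28.7) = 28.7
Total out = 257.3 mol; y_B = 228.6 / 257.3 = 0.8885.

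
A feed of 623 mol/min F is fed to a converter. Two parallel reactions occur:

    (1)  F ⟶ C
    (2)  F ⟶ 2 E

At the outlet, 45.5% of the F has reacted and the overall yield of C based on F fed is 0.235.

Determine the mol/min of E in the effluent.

274 mol/min

Yield of C: 1ξ₁ / 623 = 0.235 → ξ₁ = 146.4 mol/min.
Conversion of F: 1ξ₁ + 1ξ₂ = 0.455 × 623 = 283.5 → ξ₂ = 137.1 mol/min.
Outlet amounts (n = n₀ + Σ ν·ξ):
  F: 623 − 1(146.4) − 1(137.1) = 339.5
  C: 0 + 1(146.4) = 146.4
  E: 0 + 2(137.1) = 274.1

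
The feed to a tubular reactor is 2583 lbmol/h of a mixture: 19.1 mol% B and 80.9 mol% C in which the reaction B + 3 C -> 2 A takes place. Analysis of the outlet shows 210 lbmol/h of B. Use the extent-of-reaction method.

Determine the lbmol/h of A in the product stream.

567 lbmol/h

For B: n = n₀ − 1ξ → 210 = 493.4 − 1ξ, giving ξ = 283.4 lbmol/h.
Outlet amounts (n = n₀ + ν ξ):
  B: 493.4 − 1(283.4) = 210
  C: 2090 − 3(283.4) = 1240
  A: 0 + 2(283.4) = 566.7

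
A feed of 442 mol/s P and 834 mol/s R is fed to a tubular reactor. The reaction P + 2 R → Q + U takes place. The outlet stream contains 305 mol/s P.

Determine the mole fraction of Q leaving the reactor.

For P: n = n₀ − 1ξ → 305 = 442 − 1ξ, giving ξ = 137 mol/s.
Outlet amounts (n = n₀ + ν ξ):
  P: 442 − 1(137) = 305
  R: 834 − 2(137) = 560
  Q: 0 + 1(137) = 137
  U: 0 + 1(137) = 137
Total out = 1139 mol/s; y_Q = 137 / 1139 = 0.1203.

0.12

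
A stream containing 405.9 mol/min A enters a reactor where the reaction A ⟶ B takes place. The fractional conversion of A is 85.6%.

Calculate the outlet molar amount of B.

A reacted = 0.856 × 405.9 = 347.5 mol/min; ν_A = −1, so ξ = 347.5/1 = 347.5 mol/min.
Outlet amounts (n = n₀ + ν ξ):
  A: 405.9 − 1(347.5) = 58.45
  B: 0 + 1(347.5) = 347.5

347 mol/min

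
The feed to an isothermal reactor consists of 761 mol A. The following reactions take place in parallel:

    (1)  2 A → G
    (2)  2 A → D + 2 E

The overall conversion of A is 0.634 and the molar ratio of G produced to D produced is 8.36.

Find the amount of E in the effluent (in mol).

Conversion of A: A consumed = 0.634 × 761 = 482.5 mol = 2ξ₁ + 2ξ₂.
Selectivity: 1ξ₁ / (1ξ₂) = 8.36 → ξ₁ = 8.36 ξ₂.
Substitute: (2·8.36 + 2) ξ₂ = 482.5 → ξ₂ = 25.77 mol, ξ₁ = 215.5 mol.
Outlet amounts (n = n₀ + Σ ν·ξ):
  A: 761 − 2(215.5) − 2(25.77) = 278.5
  G: 0 + 1(215.5) = 215.5
  D: 0 + 1(25.77) = 25.77
  E: 0 + 2(25.77) = 51.55

51.5 mol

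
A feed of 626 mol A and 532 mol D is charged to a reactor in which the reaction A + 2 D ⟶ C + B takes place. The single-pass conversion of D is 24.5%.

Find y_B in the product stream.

0.0596

D reacted = 0.245 × 532 = 130.3 mol; ν_D = −2, so ξ = 130.3/2 = 65.17 mol.
Outlet amounts (n = n₀ + ν ξ):
  A: 626 − 1(65.17) = 560.8
  D: 532 − 2(65.17) = 401.7
  C: 0 + 1(65.17) = 65.17
  B: 0 + 1(65.17) = 65.17
Total out = 1093 mol; y_B = 65.17 / 1093 = 0.05963.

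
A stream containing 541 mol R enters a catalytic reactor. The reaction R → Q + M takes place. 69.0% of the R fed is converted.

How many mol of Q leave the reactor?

R reacted = 0.69 × 541 = 373.3 mol; ν_R = −1, so ξ = 373.3/1 = 373.3 mol.
Outlet amounts (n = n₀ + ν ξ):
  R: 541 − 1(373.3) = 167.7
  Q: 0 + 1(373.3) = 373.3
  M: 0 + 1(373.3) = 373.3

373 mol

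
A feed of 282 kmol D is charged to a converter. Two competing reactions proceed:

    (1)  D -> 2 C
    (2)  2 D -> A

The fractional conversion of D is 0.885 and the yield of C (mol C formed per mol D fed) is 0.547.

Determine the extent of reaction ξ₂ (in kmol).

Yield of C: 2ξ₁ / 282 = 0.547 → ξ₁ = 77.13 kmol.
Conversion of D: 1ξ₁ + 2ξ₂ = 0.885 × 282 = 249.6 → ξ₂ = 86.22 kmol.
Outlet amounts (n = n₀ + Σ ν·ξ):
  D: 282 − 1(77.13) − 2(86.22) = 32.43
  C: 0 + 2(77.13) = 154.3
  A: 0 + 1(86.22) = 86.22

ξ₂ = 86.2 kmol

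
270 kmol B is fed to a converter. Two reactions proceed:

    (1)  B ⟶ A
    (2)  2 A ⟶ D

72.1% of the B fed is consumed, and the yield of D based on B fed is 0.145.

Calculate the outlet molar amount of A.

116 kmol

Conversion of B: B consumed = 1ξ₁ = 0.721 × 270 → ξ₁ = 194.7 kmol.
Yield of D: 1ξ₂ / 270 = 0.145 → ξ₂ = 39.15 kmol.
Outlet amounts (n = n₀ + Σ ν·ξ):
  B: 270 − 1(194.7) = 75.33
  A: 0 + 1(194.7) − 2(39.15) = 116.4
  D: 0 + 1(39.15) = 39.15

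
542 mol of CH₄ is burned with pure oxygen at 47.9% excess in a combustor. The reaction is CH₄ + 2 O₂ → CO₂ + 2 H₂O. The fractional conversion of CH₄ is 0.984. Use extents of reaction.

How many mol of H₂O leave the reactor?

1070 mol

Stoichiometric O₂ = 2 × 542 = 1084 mol; O₂ fed = 1084 × 1.479 = 1603 mol.
Fuel reacted = 0.984 × 542 → ξ = 533.3 mol.
Outlet (n = n₀ + ν ξ):
  CH₄: 542 − 1(533.3) = 8.672
  O₂: 1603 − 2(533.3) = 536.6
  CO₂: 0 + 1(533.3) = 533.3
  H₂O: 0 + 2(533.3) = 1067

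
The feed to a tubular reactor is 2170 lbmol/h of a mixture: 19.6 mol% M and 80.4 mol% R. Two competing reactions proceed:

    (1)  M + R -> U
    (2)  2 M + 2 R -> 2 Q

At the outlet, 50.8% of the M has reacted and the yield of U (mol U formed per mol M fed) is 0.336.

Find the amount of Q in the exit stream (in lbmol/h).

Yield of U: 1ξ₁ / 425.3 = 0.336 → ξ₁ = 142.9 lbmol/h.
Conversion of M: 1ξ₁ + 2ξ₂ = 0.508 × 425.3 = 216.1 → ξ₂ = 36.58 lbmol/h.
Outlet amounts (n = n₀ + Σ ν·ξ):
  M: 425.3 − 1(142.9) − 2(36.58) = 209.3
  R: 1745 − 1(142.9) − 2(36.58) = 1529
  U: 0 + 1(142.9) = 142.9
  Q: 0 + 2(36.58) = 73.16

73.2 lbmol/h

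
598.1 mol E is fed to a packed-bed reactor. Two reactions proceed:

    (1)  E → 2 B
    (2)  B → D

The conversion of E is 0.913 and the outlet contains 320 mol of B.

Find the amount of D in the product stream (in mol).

Conversion of E: E consumed = 1ξ₁ = 0.913 × 598.1 → ξ₁ = 546.1 mol.
B balance: n_B = 0 + 2ξ₁ − 1ξ₂ = 320 → ξ₂ = (2·546.1 − 320)/1 = 772.1 mol.
Outlet amounts (n = n₀ + Σ ν·ξ):
  E: 598.1 − 1(546.1) = 52.03
  B: 0 + 2(546.1) − 1(772.1) = 320
  D: 0 + 1(772.1) = 772.1

772 mol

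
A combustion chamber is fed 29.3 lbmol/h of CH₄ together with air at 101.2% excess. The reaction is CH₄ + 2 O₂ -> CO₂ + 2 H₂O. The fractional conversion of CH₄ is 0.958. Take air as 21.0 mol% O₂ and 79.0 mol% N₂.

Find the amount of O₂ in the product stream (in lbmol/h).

61.8 lbmol/h

Stoichiometric O₂ = 2 × 29.3 = 58.6 lbmol/h; O₂ fed = 58.6 × 2.012 = 117.9 lbmol/h.
N₂ fed = 117.9 × 79/21 = 443.5 lbmol/h.
Fuel reacted = 0.958 × 29.3 → ξ = 28.07 lbmol/h.
Outlet (n = n₀ + ν ξ):
  CH₄: 29.3 − 1(28.07) = 1.231
  O₂: 117.9 − 2(28.07) = 61.76
  N₂: 443.5 (inert)
  CO₂: 0 + 1(28.07) = 28.07
  H₂O: 0 + 2(28.07) = 56.14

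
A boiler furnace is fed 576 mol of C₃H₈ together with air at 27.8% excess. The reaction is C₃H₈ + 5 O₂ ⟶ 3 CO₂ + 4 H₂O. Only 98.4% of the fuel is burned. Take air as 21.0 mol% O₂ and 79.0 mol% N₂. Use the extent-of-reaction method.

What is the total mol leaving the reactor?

18700 mol

Stoichiometric O₂ = 5 × 576 = 2880 mol; O₂ fed = 2880 × 1.278 = 3681 mol.
N₂ fed = 3681 × 79/21 = 13850 mol.
Fuel reacted = 0.984 × 576 → ξ = 566.8 mol.
Outlet (n = n₀ + ν ξ):
  C₃H₈: 576 − 1(566.8) = 9.216
  O₂: 3681 − 5(566.8) = 846.7
  N₂: 13850 (inert)
  CO₂: 0 + 3(566.8) = 1700
  H₂O: 0 + 4(566.8) = 2267
Total out = 9.216 + 846.7 + 13850 + 1700 + 2267 = 18670 mol.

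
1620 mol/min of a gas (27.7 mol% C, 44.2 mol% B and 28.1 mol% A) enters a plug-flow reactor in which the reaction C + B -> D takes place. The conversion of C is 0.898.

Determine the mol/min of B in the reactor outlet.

313 mol/min

C reacted = 0.898 × 448.7 = 403 mol/min; ν_C = −1, so ξ = 403/1 = 403 mol/min.
Outlet amounts (n = n₀ + ν ξ):
  C: 448.7 − 1(403) = 45.77
  B: 716 − 1(403) = 313.1
  D: 0 + 1(403) = 403
  A: 455.2 (inert)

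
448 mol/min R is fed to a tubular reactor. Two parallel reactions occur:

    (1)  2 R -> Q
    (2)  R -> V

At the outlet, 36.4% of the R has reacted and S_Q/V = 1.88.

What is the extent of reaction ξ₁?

ξ₁ = 64.4 mol/min

Conversion of R: R consumed = 0.364 × 448 = 163.1 mol/min = 2ξ₁ + 1ξ₂.
Selectivity: 1ξ₁ / (1ξ₂) = 1.88 → ξ₁ = 1.88 ξ₂.
Substitute: (2·1.88 + 1) ξ₂ = 163.1 → ξ₂ = 34.26 mol/min, ξ₁ = 64.41 mol/min.
Outlet amounts (n = n₀ + Σ ν·ξ):
  R: 448 − 2(64.41) − 1(34.26) = 284.9
  Q: 0 + 1(64.41) = 64.41
  V: 0 + 1(34.26) = 34.26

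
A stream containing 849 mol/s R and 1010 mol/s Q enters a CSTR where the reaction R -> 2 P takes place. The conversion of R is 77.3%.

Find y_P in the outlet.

R reacted = 0.773 × 849 = 656.3 mol/s; ν_R = −1, so ξ = 656.3/1 = 656.3 mol/s.
Outlet amounts (n = n₀ + ν ξ):
  R: 849 − 1(656.3) = 192.7
  P: 0 + 2(656.3) = 1313
  Q: 1010 (inert)
Total out = 2515 mol/s; y_P = 1313 / 2515 = 0.5218.

0.522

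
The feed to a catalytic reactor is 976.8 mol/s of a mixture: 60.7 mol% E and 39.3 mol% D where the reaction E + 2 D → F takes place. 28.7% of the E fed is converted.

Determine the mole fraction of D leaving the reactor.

0.0684

E reacted = 0.287 × 592.9 = 170.2 mol/s; ν_E = −1, so ξ = 170.2/1 = 170.2 mol/s.
Outlet amounts (n = n₀ + ν ξ):
  E: 592.9 − 1(170.2) = 422.8
  D: 383.9 − 2(170.2) = 43.55
  F: 0 + 1(170.2) = 170.2
Total out = 636.5 mol/s; y_D = 43.55 / 636.5 = 0.06842.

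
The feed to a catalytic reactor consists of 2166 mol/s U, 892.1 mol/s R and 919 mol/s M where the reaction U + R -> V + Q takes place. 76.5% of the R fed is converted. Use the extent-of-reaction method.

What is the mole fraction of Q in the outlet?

R reacted = 0.765 × 892.1 = 682.5 mol/s; ν_R = −1, so ξ = 682.5/1 = 682.5 mol/s.
Outlet amounts (n = n₀ + ν ξ):
  U: 2166 − 1(682.5) = 1484
  R: 892.1 − 1(682.5) = 209.6
  V: 0 + 1(682.5) = 682.5
  Q: 0 + 1(682.5) = 682.5
  M: 919 (inert)
Total out = 3977 mol/s; y_Q = 682.5 / 3977 = 0.1716.

0.172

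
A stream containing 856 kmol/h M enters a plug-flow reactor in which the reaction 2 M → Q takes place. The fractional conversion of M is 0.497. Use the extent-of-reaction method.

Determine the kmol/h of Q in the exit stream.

213 kmol/h

M reacted = 0.497 × 856 = 425.4 kmol/h; ν_M = −2, so ξ = 425.4/2 = 212.7 kmol/h.
Outlet amounts (n = n₀ + ν ξ):
  M: 856 − 2(212.7) = 430.6
  Q: 0 + 1(212.7) = 212.7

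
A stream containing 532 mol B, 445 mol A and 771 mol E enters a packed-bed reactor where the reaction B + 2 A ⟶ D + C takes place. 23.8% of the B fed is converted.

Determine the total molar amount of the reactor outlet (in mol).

B reacted = 0.238 × 532 = 126.6 mol; ν_B = −1, so ξ = 126.6/1 = 126.6 mol.
Outlet amounts (n = n₀ + ν ξ):
  B: 532 − 1(126.6) = 405.4
  A: 445 − 2(126.6) = 191.8
  D: 0 + 1(126.6) = 126.6
  C: 0 + 1(126.6) = 126.6
  E: 771 (inert)
Total out = 405.4 + 191.8 + 126.6 + 126.6 + 771 = 1621 mol.

1620 mol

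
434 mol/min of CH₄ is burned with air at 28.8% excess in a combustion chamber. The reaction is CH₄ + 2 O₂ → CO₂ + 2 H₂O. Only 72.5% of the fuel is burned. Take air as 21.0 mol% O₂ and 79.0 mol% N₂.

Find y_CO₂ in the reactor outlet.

0.0546

Stoichiometric O₂ = 2 × 434 = 868 mol/min; O₂ fed = 868 × 1.288 = 1118 mol/min.
N₂ fed = 1118 × 79/21 = 4206 mol/min.
Fuel reacted = 0.725 × 434 → ξ = 314.6 mol/min.
Outlet (n = n₀ + ν ξ):
  CH₄: 434 − 1(314.6) = 119.4
  O₂: 1118 − 2(314.6) = 488.7
  N₂: 4206 (inert)
  CO₂: 0 + 1(314.6) = 314.6
  H₂O: 0 + 2(314.6) = 629.3
Total out = 5758 mol/min; y_CO₂ = 314.6 / 5758 = 0.05465.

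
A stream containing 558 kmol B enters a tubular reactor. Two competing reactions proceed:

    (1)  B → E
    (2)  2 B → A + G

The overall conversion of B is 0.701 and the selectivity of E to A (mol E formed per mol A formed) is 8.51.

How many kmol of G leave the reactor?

Conversion of B: B consumed = 0.701 × 558 = 391.2 kmol = 1ξ₁ + 2ξ₂.
Selectivity: 1ξ₁ / (1ξ₂) = 8.51 → ξ₁ = 8.51 ξ₂.
Substitute: (1·8.51 + 2) ξ₂ = 391.2 → ξ₂ = 37.22 kmol, ξ₁ = 316.7 kmol.
Outlet amounts (n = n₀ + Σ ν·ξ):
  B: 558 − 1(316.7) − 2(37.22) = 166.8
  E: 0 + 1(316.7) = 316.7
  A: 0 + 1(37.22) = 37.22
  G: 0 + 1(37.22) = 37.22

37.2 kmol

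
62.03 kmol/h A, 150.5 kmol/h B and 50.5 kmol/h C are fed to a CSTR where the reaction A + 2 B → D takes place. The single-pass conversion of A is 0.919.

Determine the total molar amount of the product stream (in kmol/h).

149 kmol/h

A reacted = 0.919 × 62.03 = 57.01 kmol/h; ν_A = −1, so ξ = 57.01/1 = 57.01 kmol/h.
Outlet amounts (n = n₀ + ν ξ):
  A: 62.03 − 1(57.01) = 5.024
  B: 150.5 − 2(57.01) = 36.49
  D: 0 + 1(57.01) = 57.01
  C: 50.5 (inert)
Total out = 5.024 + 36.49 + 57.01 + 50.5 = 149 kmol/h.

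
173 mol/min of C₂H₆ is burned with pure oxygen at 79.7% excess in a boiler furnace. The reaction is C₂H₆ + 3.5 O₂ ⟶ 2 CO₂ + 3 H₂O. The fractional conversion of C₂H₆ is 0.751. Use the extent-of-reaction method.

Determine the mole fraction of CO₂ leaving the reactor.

0.196

Stoichiometric O₂ = 3.5 × 173 = 605.5 mol/min; O₂ fed = 605.5 × 1.797 = 1088 mol/min.
Fuel reacted = 0.751 × 173 → ξ = 129.9 mol/min.
Outlet (n = n₀ + ν ξ):
  C₂H₆: 173 − 1(129.9) = 43.08
  O₂: 1088 − 3.5(129.9) = 633.4
  CO₂: 0 + 2(129.9) = 259.8
  H₂O: 0 + 3(129.9) = 389.8
Total out = 1326 mol/min; y_CO₂ = 259.8 / 1326 = 0.196.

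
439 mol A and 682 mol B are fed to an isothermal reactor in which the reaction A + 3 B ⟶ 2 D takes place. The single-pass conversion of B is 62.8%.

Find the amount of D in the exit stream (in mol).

286 mol

B reacted = 0.628 × 682 = 428.3 mol; ν_B = −3, so ξ = 428.3/3 = 142.8 mol.
Outlet amounts (n = n₀ + ν ξ):
  A: 439 − 1(142.8) = 296.2
  B: 682 − 3(142.8) = 253.7
  D: 0 + 2(142.8) = 285.5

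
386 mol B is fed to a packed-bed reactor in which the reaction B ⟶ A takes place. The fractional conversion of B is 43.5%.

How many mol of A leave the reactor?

168 mol

B reacted = 0.435 × 386 = 167.9 mol; ν_B = −1, so ξ = 167.9/1 = 167.9 mol.
Outlet amounts (n = n₀ + ν ξ):
  B: 386 − 1(167.9) = 218.1
  A: 0 + 1(167.9) = 167.9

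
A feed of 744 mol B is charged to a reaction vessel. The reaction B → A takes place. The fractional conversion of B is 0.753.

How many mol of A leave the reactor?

B reacted = 0.753 × 744 = 560.2 mol; ν_B = −1, so ξ = 560.2/1 = 560.2 mol.
Outlet amounts (n = n₀ + ν ξ):
  B: 744 − 1(560.2) = 183.8
  A: 0 + 1(560.2) = 560.2

560 mol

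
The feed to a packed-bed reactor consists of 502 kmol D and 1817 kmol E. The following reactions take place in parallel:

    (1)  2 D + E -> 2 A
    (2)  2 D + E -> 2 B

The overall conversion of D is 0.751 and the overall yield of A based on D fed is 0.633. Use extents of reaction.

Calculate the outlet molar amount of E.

Yield of A: 2ξ₁ / 502 = 0.633 → ξ₁ = 158.9 kmol.
Conversion of D: 2ξ₁ + 2ξ₂ = 0.751 × 502 = 377 → ξ₂ = 29.62 kmol.
Outlet amounts (n = n₀ + Σ ν·ξ):
  D: 502 − 2(158.9) − 2(29.62) = 125
  E: 1817 − 1(158.9) − 1(29.62) = 1628
  A: 0 + 2(158.9) = 317.8
  B: 0 + 2(29.62) = 59.24

1630 kmol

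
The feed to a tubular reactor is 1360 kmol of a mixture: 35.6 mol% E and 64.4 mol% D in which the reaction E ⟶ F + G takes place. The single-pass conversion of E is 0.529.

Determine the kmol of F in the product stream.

E reacted = 0.529 × 484.2 = 256.1 kmol; ν_E = −1, so ξ = 256.1/1 = 256.1 kmol.
Outlet amounts (n = n₀ + ν ξ):
  E: 484.2 − 1(256.1) = 228
  F: 0 + 1(256.1) = 256.1
  G: 0 + 1(256.1) = 256.1
  D: 875.8 (inert)

256 kmol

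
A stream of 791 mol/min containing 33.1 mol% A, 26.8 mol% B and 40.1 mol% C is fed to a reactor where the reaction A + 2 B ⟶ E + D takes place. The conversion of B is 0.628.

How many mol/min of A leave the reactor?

195 mol/min

B reacted = 0.628 × 212 = 133.1 mol/min; ν_B = −2, so ξ = 133.1/2 = 66.56 mol/min.
Outlet amounts (n = n₀ + ν ξ):
  A: 261.8 − 1(66.56) = 195.3
  B: 212 − 2(66.56) = 78.86
  E: 0 + 1(66.56) = 66.56
  D: 0 + 1(66.56) = 66.56
  C: 317.2 (inert)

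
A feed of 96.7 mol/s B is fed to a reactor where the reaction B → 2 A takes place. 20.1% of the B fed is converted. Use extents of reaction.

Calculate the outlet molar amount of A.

38.9 mol/s

B reacted = 0.201 × 96.7 = 19.44 mol/s; ν_B = −1, so ξ = 19.44/1 = 19.44 mol/s.
Outlet amounts (n = n₀ + ν ξ):
  B: 96.7 − 1(19.44) = 77.26
  A: 0 + 2(19.44) = 38.87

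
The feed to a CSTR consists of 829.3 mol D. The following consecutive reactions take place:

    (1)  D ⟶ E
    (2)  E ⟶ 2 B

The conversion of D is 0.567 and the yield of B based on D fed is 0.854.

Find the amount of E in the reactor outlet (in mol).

116 mol

Conversion of D: D consumed = 1ξ₁ = 0.567 × 829.3 → ξ₁ = 470.2 mol.
Yield of B: 2ξ₂ / 829.3 = 0.854 → ξ₂ = 354.1 mol.
Outlet amounts (n = n₀ + Σ ν·ξ):
  D: 829.3 − 1(470.2) = 359.1
  E: 0 + 1(470.2) − 1(354.1) = 116.1
  B: 0 + 2(354.1) = 708.2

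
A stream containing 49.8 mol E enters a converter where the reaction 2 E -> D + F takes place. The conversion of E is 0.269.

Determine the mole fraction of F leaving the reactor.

0.135

E reacted = 0.269 × 49.8 = 13.4 mol; ν_E = −2, so ξ = 13.4/2 = 6.698 mol.
Outlet amounts (n = n₀ + ν ξ):
  E: 49.8 − 2(6.698) = 36.4
  D: 0 + 1(6.698) = 6.698
  F: 0 + 1(6.698) = 6.698
Total out = 49.8 mol; y_F = 6.698 / 49.8 = 0.1345.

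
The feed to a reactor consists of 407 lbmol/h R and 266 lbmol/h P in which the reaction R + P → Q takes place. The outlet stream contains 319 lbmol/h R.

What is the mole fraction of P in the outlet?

0.304

For R: n = n₀ − 1ξ → 319 = 407 − 1ξ, giving ξ = 88 lbmol/h.
Outlet amounts (n = n₀ + ν ξ):
  R: 407 − 1(88) = 319
  P: 266 − 1(88) = 178
  Q: 0 + 1(88) = 88
Total out = 585 lbmol/h; y_P = 178 / 585 = 0.3043.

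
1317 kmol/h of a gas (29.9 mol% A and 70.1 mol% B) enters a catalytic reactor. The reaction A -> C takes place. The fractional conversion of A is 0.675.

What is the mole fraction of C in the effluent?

0.202

A reacted = 0.675 × 393.8 = 265.8 kmol/h; ν_A = −1, so ξ = 265.8/1 = 265.8 kmol/h.
Outlet amounts (n = n₀ + ν ξ):
  A: 393.8 − 1(265.8) = 128
  C: 0 + 1(265.8) = 265.8
  B: 923.2 (inert)
Total out = 1317 kmol/h; y_C = 265.8 / 1317 = 0.2018.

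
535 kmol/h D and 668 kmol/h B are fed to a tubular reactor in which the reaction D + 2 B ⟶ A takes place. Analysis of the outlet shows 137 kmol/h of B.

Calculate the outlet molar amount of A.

For B: n = n₀ − 2ξ → 137 = 668 − 2ξ, giving ξ = 265.5 kmol/h.
Outlet amounts (n = n₀ + ν ξ):
  D: 535 − 1(265.5) = 269.5
  B: 668 − 2(265.5) = 137
  A: 0 + 1(265.5) = 265.5

266 kmol/h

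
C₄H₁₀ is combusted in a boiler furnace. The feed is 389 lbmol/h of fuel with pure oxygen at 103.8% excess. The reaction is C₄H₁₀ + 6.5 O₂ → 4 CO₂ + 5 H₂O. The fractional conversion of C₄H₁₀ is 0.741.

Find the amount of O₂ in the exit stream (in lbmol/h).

3280 lbmol/h

Stoichiometric O₂ = 6.5 × 389 = 2528 lbmol/h; O₂ fed = 2528 × 2.038 = 5153 lbmol/h.
Fuel reacted = 0.741 × 389 → ξ = 288.2 lbmol/h.
Outlet (n = n₀ + ν ξ):
  C₄H₁₀: 389 − 1(288.2) = 100.8
  O₂: 5153 − 6.5(288.2) = 3279
  CO₂: 0 + 4(288.2) = 1153
  H₂O: 0 + 5(288.2) = 1441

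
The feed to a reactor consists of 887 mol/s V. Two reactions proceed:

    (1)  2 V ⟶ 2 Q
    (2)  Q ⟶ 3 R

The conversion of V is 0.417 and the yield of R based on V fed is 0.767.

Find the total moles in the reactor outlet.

Conversion of V: V consumed = 2ξ₁ = 0.417 × 887 → ξ₁ = 184.9 mol/s.
Yield of R: 3ξ₂ / 887 = 0.767 → ξ₂ = 226.8 mol/s.
Outlet amounts (n = n₀ + Σ ν·ξ):
  V: 887 − 2(184.9) = 517.1
  Q: 0 + 2(184.9) − 1(226.8) = 143.1
  R: 0 + 3(226.8) = 680.3
Total out = 517.1 + 143.1 + 680.3 = 1341 mol/s.

1340 mol/s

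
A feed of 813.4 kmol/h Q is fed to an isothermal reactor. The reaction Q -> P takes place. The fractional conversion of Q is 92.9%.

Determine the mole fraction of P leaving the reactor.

Q reacted = 0.929 × 813.4 = 755.6 kmol/h; ν_Q = −1, so ξ = 755.6/1 = 755.6 kmol/h.
Outlet amounts (n = n₀ + ν ξ):
  Q: 813.4 − 1(755.6) = 57.75
  P: 0 + 1(755.6) = 755.6
Total out = 813.4 kmol/h; y_P = 755.6 / 813.4 = 0.929.

0.929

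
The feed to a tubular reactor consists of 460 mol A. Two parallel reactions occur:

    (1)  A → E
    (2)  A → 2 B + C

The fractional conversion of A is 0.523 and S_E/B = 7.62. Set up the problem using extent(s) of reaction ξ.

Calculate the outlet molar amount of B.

29.6 mol

Conversion of A: A consumed = 0.523 × 460 = 240.6 mol = 1ξ₁ + 1ξ₂.
Selectivity: 1ξ₁ / (2ξ₂) = 7.62 → ξ₁ = 15.24 ξ₂.
Substitute: (1·15.24 + 1) ξ₂ = 240.6 → ξ₂ = 14.81 mol, ξ₁ = 225.8 mol.
Outlet amounts (n = n₀ + Σ ν·ξ):
  A: 460 − 1(225.8) − 1(14.81) = 219.4
  E: 0 + 1(225.8) = 225.8
  B: 0 + 2(14.81) = 29.63
  C: 0 + 1(14.81) = 14.81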